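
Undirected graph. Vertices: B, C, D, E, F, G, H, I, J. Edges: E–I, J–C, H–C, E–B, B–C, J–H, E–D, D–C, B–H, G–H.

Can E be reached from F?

F has no edges, so nothing is reachable from it.

No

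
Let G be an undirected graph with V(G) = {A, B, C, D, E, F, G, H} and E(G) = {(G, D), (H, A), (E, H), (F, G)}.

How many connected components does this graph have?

From A: component {A, E, H}.
From B: component {B}.
From C: component {C}.
From D: component {D, F, G}.
That's 4 components.

4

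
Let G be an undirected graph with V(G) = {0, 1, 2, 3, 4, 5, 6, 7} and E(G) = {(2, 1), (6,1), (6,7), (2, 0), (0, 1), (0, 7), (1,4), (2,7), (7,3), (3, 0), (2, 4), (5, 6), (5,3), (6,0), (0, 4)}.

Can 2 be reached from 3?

Explore from 3.
Distance 1: reach 0, 5, 7.
Distance 2: reach 1, 2, 4, 6.
Found 2.

Yes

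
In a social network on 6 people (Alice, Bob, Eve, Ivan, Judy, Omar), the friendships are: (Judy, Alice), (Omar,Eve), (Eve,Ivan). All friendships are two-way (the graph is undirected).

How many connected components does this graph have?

From Alice: component {Alice, Judy}.
From Bob: component {Bob}.
From Eve: component {Eve, Ivan, Omar}.
That's 3 components.

3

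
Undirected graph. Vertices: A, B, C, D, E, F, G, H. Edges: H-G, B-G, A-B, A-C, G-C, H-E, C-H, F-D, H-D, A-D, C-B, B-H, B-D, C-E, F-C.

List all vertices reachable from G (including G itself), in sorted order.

A, B, C, D, E, F, G, H

Start at G.
Its neighbours: B, C, H.
Then their neighbours: A, D, E, F.
Every vertex is now reached.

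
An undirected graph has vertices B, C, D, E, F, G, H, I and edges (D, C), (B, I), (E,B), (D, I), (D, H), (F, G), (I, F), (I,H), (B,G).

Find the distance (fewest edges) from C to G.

4

Distance 0: C.
Distance 1: D.
Distance 2: H, I.
Distance 3: B, F.
Distance 4: E, G — contains G.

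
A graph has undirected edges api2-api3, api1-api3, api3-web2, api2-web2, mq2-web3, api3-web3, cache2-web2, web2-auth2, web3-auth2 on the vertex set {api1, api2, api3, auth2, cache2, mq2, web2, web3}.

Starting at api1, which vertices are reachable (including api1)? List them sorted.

Start at api1.
Its neighbours: api3.
Then their neighbours: api2, web2, web3.
Then next layer: auth2, cache2, mq2.
Every vertex is now reached.

api1, api2, api3, auth2, cache2, mq2, web2, web3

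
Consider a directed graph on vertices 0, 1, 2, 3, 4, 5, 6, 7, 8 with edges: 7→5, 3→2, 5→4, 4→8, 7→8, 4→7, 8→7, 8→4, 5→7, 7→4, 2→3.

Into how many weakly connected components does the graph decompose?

5

From 0: component {0}.
From 1: component {1}.
From 2: component {2, 3}.
From 4: component {4, 5, 7, 8}.
From 6: component {6}.
That's 5 components.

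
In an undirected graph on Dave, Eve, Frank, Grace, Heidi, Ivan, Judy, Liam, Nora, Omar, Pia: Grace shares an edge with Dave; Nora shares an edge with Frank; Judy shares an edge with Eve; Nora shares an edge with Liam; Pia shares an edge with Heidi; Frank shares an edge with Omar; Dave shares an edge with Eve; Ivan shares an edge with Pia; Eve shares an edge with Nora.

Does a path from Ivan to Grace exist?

No

Explore from Ivan.
Distance 1: reach Pia.
Distance 2: reach Heidi.
The search is exhausted without reaching Grace; it lies in a different component.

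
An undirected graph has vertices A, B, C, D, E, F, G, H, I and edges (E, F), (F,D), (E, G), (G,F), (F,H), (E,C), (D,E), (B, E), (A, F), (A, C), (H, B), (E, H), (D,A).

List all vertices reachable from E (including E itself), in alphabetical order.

A, B, C, D, E, F, G, H

Start at E.
Its neighbours: B, C, D, F, G, H.
Then their neighbours: A.
Nothing further is reachable.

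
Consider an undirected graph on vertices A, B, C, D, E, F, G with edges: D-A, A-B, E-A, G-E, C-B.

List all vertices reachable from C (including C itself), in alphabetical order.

A, B, C, D, E, G

Start at C.
Its neighbours: B.
Then their neighbours: A.
Then next layer: D, E.
Then next layer: G.
Nothing further is reachable.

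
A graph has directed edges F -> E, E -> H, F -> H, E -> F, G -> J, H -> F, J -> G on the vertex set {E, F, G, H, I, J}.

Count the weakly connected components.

From E: component {E, F, H}.
From G: component {G, J}.
From I: component {I}.
That's 3 components.

3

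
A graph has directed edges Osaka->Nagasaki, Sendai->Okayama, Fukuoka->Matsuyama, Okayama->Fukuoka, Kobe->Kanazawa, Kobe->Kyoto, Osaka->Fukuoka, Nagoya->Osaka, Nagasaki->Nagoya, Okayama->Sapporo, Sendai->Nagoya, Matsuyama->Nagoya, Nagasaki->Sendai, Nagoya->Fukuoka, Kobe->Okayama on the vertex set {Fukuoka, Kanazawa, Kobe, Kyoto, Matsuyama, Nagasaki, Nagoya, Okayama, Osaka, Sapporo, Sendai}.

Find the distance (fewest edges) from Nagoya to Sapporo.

Distance 0: Nagoya.
Distance 1: Fukuoka, Osaka.
Distance 2: Matsuyama, Nagasaki.
Distance 3: Sendai.
Distance 4: Okayama.
Distance 5: Sapporo — contains Sapporo.

5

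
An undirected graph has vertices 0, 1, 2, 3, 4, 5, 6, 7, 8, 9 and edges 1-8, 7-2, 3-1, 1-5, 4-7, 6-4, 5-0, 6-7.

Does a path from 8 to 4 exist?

Explore from 8.
Distance 1: reach 1.
Distance 2: reach 3, 5.
Distance 3: reach 0.
The search is exhausted without reaching 4; it lies in a different component.

No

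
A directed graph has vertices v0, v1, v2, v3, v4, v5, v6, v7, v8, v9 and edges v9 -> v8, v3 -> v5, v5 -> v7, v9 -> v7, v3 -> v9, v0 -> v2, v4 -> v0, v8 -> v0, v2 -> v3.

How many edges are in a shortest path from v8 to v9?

4

Distance 0: v8.
Distance 1: v0.
Distance 2: v2.
Distance 3: v3.
Distance 4: v5, v9 — contains v9.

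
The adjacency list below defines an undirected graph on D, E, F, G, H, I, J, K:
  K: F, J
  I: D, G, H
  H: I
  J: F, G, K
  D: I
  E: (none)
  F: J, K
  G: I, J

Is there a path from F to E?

No

Explore from F.
Distance 1: reach J, K.
Distance 2: reach G.
Distance 3: reach I.
Distance 4: reach D, H.
The search is exhausted without reaching E; it lies in a different component.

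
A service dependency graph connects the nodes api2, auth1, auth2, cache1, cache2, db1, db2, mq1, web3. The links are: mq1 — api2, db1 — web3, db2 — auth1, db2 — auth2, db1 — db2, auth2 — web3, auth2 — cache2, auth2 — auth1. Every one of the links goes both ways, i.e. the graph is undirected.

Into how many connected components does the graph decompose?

3

From api2: component {api2, mq1}.
From auth1: component {auth1, auth2, cache2, db1, db2, web3}.
From cache1: component {cache1}.
That's 3 components.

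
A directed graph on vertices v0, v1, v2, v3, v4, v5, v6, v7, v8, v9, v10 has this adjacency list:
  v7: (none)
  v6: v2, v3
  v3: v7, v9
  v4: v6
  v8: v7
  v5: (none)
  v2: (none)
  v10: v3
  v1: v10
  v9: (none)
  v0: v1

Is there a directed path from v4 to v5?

No

Explore from v4.
Distance 1: reach v6.
Distance 2: reach v2, v3.
Distance 3: reach v7, v9.
The search from v4 is exhausted; no directed path reaches v5.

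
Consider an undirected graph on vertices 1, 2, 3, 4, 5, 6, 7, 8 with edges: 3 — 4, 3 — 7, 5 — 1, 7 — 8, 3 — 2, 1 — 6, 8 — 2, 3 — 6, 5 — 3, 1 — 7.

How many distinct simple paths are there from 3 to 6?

4

3–2–8–7–1–6
3–5–1–6
3–6
3–7–1–6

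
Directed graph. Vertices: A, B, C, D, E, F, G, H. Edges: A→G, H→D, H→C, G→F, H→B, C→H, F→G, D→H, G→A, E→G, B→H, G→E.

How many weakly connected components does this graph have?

From A: component {A, E, F, G}.
From B: component {B, C, D, H}.
That's 2 components.

2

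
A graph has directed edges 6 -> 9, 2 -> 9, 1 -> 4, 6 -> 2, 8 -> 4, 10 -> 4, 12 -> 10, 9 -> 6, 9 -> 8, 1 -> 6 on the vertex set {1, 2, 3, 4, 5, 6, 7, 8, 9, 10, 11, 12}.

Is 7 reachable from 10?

No

Explore from 10.
Distance 1: reach 4.
The search from 10 is exhausted; no directed path reaches 7.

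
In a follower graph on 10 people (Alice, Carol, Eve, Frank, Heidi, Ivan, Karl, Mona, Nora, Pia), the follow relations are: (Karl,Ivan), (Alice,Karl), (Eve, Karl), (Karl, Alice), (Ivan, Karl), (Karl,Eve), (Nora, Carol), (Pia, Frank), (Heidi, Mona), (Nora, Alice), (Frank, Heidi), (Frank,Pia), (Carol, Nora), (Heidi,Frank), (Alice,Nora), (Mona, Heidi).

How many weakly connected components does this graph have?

From Alice: component {Alice, Carol, Eve, Ivan, Karl, Nora}.
From Frank: component {Frank, Heidi, Mona, Pia}.
That's 2 components.

2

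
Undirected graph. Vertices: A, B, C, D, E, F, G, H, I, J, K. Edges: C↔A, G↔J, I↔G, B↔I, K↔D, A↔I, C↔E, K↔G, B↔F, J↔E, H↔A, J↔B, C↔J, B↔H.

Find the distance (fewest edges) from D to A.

4

Distance 0: D.
Distance 1: K.
Distance 2: G.
Distance 3: I, J.
Distance 4: A, B, C, E — contains A.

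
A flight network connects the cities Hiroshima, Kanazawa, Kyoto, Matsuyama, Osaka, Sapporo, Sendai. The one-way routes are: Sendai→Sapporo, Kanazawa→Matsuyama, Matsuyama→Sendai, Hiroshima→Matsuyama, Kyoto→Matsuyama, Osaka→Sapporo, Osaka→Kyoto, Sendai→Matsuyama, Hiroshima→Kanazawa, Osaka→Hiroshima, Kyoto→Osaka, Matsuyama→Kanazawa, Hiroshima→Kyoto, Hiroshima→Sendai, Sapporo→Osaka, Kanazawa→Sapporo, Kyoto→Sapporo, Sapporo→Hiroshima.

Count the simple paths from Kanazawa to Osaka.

4

Kanazawa→Matsuyama→Sendai→Sapporo→Hiroshima→Kyoto→Osaka
Kanazawa→Matsuyama→Sendai→Sapporo→Osaka
Kanazawa→Sapporo→Hiroshima→Kyoto→Osaka
Kanazawa→Sapporo→Osaka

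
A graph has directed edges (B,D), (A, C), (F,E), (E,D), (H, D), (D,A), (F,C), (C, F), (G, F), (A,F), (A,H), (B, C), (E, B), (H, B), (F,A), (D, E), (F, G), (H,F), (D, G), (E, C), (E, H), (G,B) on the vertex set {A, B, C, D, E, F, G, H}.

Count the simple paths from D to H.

10

D→A→C→F→E→H
D→A→F→E→H
D→A→H
D→E→B→C→F→A→H
D→E→C→F→A→H
D→E→H
D→G→B→C→F→A→H
D→G→B→C→F→E→H
D→G→F→A→H
D→G→F→E→H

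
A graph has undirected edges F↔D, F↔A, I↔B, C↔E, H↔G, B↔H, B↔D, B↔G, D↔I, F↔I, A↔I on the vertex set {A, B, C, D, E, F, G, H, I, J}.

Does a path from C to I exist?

No

Explore from C.
Distance 1: reach E.
The search is exhausted without reaching I; it lies in a different component.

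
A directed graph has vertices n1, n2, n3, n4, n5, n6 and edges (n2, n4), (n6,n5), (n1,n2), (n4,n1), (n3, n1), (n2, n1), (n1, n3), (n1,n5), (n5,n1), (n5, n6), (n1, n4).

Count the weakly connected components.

From n1: component {n1, n2, n3, n4, n5, n6}.
That's 1 component.

1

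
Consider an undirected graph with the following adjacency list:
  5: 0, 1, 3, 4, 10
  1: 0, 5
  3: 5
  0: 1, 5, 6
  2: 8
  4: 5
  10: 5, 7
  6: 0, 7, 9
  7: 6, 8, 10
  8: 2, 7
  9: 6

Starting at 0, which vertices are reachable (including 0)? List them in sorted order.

0, 1, 2, 3, 4, 5, 6, 7, 8, 9, 10

Start at 0.
Its neighbours: 1, 5, 6.
Then their neighbours: 3, 4, 7, 9, 10.
Then next layer: 8.
Then next layer: 2.
Every vertex is now reached.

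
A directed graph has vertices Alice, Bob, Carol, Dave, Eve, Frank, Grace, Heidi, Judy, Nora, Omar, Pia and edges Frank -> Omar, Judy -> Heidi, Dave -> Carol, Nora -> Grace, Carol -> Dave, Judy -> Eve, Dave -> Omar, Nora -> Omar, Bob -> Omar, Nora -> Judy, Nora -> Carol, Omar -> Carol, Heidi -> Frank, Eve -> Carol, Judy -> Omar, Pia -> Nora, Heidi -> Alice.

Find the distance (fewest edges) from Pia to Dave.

3

Distance 0: Pia.
Distance 1: Nora.
Distance 2: Carol, Grace, Judy, Omar.
Distance 3: Dave, Eve, Heidi — contains Dave.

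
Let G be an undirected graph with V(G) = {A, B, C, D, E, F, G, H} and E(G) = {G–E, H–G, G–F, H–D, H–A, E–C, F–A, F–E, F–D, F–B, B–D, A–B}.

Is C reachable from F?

Yes

Explore from F.
Distance 1: reach A, B, D, E, G.
Distance 2: reach C, H.
Found C.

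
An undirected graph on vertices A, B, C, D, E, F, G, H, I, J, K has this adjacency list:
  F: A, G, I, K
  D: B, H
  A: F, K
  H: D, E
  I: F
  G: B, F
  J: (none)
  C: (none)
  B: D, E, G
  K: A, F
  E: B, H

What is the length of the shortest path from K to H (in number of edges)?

Distance 0: K.
Distance 1: A, F.
Distance 2: G, I.
Distance 3: B.
Distance 4: D, E.
Distance 5: H — contains H.

5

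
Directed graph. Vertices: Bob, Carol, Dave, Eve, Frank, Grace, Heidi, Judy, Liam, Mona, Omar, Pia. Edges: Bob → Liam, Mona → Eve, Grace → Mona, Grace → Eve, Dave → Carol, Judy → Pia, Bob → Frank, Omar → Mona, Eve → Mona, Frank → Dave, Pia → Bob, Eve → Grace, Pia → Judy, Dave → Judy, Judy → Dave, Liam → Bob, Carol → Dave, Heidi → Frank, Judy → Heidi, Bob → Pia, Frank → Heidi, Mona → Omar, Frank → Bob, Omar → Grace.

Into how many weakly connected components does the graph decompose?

2

From Bob: component {Bob, Carol, Dave, Frank, Heidi, Judy, Liam, Pia}.
From Eve: component {Eve, Grace, Mona, Omar}.
That's 2 components.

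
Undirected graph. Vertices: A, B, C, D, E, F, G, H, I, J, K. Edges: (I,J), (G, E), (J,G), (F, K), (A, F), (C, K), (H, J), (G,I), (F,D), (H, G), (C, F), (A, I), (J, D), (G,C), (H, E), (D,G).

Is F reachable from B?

No

B has no edges, so nothing is reachable from it.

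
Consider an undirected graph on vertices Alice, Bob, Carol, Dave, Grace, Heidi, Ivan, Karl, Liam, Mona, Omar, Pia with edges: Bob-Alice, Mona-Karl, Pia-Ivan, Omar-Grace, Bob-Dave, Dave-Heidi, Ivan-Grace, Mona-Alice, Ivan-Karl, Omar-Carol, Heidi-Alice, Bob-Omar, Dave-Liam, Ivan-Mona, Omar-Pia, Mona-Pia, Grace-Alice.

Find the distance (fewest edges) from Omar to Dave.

Distance 0: Omar.
Distance 1: Bob, Carol, Grace, Pia.
Distance 2: Alice, Dave, Ivan, Mona — contains Dave.

2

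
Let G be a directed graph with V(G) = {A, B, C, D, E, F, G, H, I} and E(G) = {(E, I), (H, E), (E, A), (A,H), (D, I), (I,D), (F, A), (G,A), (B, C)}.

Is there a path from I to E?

Explore from I.
Distance 1: reach D.
The search from I is exhausted; no directed path reaches E.

No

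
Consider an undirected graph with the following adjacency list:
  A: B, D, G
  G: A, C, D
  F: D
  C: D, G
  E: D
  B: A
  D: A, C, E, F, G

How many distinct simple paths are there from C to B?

4

C–D–A–B
C–D–G–A–B
C–G–A–B
C–G–D–A–B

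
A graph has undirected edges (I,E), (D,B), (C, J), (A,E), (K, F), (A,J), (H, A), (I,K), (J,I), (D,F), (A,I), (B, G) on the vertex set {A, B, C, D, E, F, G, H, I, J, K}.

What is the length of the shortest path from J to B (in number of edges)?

Distance 0: J.
Distance 1: A, C, I.
Distance 2: E, H, K.
Distance 3: F.
Distance 4: D.
Distance 5: B — contains B.

5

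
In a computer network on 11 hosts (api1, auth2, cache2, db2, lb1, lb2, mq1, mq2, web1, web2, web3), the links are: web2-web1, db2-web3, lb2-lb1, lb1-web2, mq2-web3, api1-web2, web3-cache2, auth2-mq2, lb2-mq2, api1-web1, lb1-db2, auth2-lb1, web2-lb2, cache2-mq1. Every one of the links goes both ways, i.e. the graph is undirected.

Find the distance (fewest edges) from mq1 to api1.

Distance 0: mq1.
Distance 1: cache2.
Distance 2: web3.
Distance 3: db2, mq2.
Distance 4: auth2, lb1, lb2.
Distance 5: web2.
Distance 6: api1, web1 — contains api1.

6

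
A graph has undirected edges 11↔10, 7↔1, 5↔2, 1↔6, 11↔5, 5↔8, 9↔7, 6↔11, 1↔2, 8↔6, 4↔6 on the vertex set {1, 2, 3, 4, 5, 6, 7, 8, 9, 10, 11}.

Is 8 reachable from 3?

No

3 has no edges, so nothing is reachable from it.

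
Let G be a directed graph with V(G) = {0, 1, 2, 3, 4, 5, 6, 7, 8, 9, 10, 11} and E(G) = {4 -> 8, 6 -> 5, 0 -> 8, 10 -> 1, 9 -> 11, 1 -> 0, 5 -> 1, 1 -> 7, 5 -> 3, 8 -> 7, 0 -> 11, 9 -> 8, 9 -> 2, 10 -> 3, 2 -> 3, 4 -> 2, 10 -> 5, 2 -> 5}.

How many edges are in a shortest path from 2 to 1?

2

Distance 0: 2.
Distance 1: 3, 5.
Distance 2: 1 — contains 1.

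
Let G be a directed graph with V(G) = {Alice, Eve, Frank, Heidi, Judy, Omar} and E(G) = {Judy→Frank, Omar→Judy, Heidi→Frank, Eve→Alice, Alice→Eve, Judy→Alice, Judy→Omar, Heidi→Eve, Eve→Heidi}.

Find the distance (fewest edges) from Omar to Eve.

3

Distance 0: Omar.
Distance 1: Judy.
Distance 2: Alice, Frank.
Distance 3: Eve — contains Eve.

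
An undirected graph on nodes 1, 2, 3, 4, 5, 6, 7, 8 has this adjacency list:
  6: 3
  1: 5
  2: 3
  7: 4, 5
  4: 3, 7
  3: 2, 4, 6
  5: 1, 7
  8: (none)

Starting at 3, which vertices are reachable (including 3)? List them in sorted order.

Start at 3.
Its neighbours: 2, 4, 6.
Then their neighbours: 7.
Then next layer: 5.
Then next layer: 1.
Nothing further is reachable.

1, 2, 3, 4, 5, 6, 7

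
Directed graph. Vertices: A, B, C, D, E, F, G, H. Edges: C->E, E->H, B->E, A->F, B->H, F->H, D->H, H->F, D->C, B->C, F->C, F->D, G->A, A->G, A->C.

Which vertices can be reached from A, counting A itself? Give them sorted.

Start at A.
Its neighbours: C, F, G.
Then their neighbours: D, E, H.
Nothing further is reachable.

A, C, D, E, F, G, H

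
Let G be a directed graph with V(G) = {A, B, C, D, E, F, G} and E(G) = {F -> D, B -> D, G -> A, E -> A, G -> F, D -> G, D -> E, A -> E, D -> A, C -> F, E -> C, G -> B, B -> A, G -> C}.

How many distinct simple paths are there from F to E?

F→D→A→E
F→D→E
F→D→G→A→E
F→D→G→B→A→E

4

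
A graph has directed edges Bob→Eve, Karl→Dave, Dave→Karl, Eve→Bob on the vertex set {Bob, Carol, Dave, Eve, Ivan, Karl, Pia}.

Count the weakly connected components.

5

From Bob: component {Bob, Eve}.
From Carol: component {Carol}.
From Dave: component {Dave, Karl}.
From Ivan: component {Ivan}.
From Pia: component {Pia}.
That's 5 components.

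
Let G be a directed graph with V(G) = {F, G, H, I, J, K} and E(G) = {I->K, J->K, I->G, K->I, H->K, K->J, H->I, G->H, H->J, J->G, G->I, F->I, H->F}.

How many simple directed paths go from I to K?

I→G→H→J→K
I→G→H→K
I→K

3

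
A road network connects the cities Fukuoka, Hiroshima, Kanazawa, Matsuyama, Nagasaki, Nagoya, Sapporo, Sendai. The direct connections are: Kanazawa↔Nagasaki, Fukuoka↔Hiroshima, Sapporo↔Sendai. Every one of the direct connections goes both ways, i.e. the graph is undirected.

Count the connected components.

5

From Fukuoka: component {Fukuoka, Hiroshima}.
From Kanazawa: component {Kanazawa, Nagasaki}.
From Matsuyama: component {Matsuyama}.
From Nagoya: component {Nagoya}.
From Sapporo: component {Sapporo, Sendai}.
That's 5 components.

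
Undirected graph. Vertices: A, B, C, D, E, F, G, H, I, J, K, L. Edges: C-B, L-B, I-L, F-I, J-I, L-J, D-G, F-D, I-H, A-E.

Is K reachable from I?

Explore from I.
Distance 1: reach F, H, J, L.
Distance 2: reach B, D.
Distance 3: reach C, G.
The search is exhausted without reaching K; it lies in a different component.

No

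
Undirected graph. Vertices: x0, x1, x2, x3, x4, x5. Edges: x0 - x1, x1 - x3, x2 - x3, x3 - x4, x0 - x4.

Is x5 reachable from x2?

Explore from x2.
Distance 1: reach x3.
Distance 2: reach x1, x4.
Distance 3: reach x0.
The search is exhausted without reaching x5; it lies in a different component.

No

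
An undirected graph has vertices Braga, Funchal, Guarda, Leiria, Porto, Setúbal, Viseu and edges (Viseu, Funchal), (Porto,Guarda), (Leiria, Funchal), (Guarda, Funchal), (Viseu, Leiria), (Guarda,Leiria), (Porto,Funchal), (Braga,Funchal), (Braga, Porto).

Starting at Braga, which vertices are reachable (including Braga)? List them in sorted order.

Start at Braga.
Its neighbours: Funchal, Porto.
Then their neighbours: Guarda, Leiria, Viseu.
Nothing further is reachable.

Braga, Funchal, Guarda, Leiria, Porto, Viseu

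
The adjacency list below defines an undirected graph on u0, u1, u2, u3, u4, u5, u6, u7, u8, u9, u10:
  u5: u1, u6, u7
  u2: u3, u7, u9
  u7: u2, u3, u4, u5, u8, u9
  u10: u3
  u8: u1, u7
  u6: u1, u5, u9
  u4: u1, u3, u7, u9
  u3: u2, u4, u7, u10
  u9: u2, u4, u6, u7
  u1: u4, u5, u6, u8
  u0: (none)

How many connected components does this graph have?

From u0: component {u0}.
From u1: component {u1, u2, u3, u4, u5, u6, u7, u8, u9, u10}.
That's 2 components.

2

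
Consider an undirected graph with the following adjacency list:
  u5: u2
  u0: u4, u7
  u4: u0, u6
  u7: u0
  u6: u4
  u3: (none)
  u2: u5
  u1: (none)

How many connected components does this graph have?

From u0: component {u0, u4, u6, u7}.
From u1: component {u1}.
From u2: component {u2, u5}.
From u3: component {u3}.
That's 4 components.

4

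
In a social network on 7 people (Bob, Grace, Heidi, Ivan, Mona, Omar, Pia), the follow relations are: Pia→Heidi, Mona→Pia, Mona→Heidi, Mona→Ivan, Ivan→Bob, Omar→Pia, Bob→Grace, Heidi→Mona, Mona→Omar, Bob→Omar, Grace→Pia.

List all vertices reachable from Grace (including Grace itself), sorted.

Bob, Grace, Heidi, Ivan, Mona, Omar, Pia

Start at Grace.
Its neighbours: Pia.
Then their neighbours: Heidi.
Then next layer: Mona.
Then next layer: Ivan, Omar.
Then next layer: Bob.
Every vertex is now reached.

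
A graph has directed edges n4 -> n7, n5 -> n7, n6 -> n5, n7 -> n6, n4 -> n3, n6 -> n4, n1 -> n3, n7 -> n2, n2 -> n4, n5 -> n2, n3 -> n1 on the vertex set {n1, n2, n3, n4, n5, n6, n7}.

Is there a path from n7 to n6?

Explore from n7.
Distance 1: reach n2, n6.
Found n6.

Yes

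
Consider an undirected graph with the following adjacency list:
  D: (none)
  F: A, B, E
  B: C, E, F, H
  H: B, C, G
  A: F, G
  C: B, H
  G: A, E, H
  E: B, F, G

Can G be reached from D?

No

D has no edges, so nothing is reachable from it.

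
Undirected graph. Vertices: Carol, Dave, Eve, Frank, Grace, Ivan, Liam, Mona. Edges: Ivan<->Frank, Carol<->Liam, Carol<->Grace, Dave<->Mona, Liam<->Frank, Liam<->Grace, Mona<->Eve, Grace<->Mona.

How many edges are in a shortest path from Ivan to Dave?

Distance 0: Ivan.
Distance 1: Frank.
Distance 2: Liam.
Distance 3: Carol, Grace.
Distance 4: Mona.
Distance 5: Dave, Eve — contains Dave.

5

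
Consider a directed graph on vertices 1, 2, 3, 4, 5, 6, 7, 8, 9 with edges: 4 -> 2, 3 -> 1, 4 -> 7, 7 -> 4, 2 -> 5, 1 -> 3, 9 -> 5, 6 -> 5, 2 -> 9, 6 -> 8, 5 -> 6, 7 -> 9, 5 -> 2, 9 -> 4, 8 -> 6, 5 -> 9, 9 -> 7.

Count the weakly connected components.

From 1: component {1, 3}.
From 2: component {2, 4, 5, 6, 7, 8, 9}.
That's 2 components.

2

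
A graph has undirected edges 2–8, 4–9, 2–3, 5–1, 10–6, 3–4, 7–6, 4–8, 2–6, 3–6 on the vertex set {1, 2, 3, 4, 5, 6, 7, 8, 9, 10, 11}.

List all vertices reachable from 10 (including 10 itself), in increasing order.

Start at 10.
Its neighbours: 6.
Then their neighbours: 2, 3, 7.
Then next layer: 4, 8.
Then next layer: 9.
Nothing further is reachable.

2, 3, 4, 6, 7, 8, 9, 10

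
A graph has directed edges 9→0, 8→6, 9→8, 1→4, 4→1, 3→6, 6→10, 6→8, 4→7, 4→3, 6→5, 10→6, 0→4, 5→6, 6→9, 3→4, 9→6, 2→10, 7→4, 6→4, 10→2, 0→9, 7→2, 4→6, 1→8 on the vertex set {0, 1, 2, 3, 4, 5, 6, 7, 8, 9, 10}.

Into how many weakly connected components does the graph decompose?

1

From 0: component {0, 1, 2, 3, 4, 5, 6, 7, 8, 9, 10}.
That's 1 component.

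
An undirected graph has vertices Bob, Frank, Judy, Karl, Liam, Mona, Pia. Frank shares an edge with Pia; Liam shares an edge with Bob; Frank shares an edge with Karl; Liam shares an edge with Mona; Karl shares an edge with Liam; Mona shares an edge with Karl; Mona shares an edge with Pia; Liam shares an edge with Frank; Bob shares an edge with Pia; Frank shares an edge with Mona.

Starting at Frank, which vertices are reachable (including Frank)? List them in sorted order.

Bob, Frank, Karl, Liam, Mona, Pia

Start at Frank.
Its neighbours: Karl, Liam, Mona, Pia.
Then their neighbours: Bob.
Nothing further is reachable.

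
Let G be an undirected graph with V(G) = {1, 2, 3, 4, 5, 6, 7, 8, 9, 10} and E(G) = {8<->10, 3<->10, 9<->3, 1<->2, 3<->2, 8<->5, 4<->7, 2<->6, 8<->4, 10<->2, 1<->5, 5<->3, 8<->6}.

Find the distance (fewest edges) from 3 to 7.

4

Distance 0: 3.
Distance 1: 2, 5, 9, 10.
Distance 2: 1, 6, 8.
Distance 3: 4.
Distance 4: 7 — contains 7.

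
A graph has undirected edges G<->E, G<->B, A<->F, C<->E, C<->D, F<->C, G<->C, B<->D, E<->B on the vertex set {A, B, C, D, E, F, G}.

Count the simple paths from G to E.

G–B–D–C–E
G–B–E
G–C–D–B–E
G–C–E
G–E

5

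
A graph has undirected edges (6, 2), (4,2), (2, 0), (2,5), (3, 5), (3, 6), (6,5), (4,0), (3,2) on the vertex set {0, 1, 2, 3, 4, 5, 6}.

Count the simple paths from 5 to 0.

5–2–0
5–2–4–0
5–3–2–0
5–3–2–4–0
5–3–6–2–0
5–3–6–2–4–0
5–6–2–0
5–6–2–4–0
5–6–3–2–0
5–6–3–2–4–0

10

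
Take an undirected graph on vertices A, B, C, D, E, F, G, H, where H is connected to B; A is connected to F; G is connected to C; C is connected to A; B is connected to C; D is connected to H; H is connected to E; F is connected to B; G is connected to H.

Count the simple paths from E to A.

E–H–B–C–A
E–H–B–F–A
E–H–G–C–A
E–H–G–C–B–F–A

4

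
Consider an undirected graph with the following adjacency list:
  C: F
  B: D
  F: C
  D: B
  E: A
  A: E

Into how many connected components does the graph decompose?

From A: component {A, E}.
From B: component {B, D}.
From C: component {C, F}.
That's 3 components.

3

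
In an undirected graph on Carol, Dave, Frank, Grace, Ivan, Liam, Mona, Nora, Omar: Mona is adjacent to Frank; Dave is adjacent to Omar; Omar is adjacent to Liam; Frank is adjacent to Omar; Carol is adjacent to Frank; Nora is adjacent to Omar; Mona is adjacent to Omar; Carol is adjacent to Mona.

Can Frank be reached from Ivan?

No

Ivan has no edges, so nothing is reachable from it.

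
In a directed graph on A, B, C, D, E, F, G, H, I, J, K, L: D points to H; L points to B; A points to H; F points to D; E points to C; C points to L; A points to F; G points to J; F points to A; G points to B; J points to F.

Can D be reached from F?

Explore from F.
Distance 1: reach A, D.
Found D.

Yes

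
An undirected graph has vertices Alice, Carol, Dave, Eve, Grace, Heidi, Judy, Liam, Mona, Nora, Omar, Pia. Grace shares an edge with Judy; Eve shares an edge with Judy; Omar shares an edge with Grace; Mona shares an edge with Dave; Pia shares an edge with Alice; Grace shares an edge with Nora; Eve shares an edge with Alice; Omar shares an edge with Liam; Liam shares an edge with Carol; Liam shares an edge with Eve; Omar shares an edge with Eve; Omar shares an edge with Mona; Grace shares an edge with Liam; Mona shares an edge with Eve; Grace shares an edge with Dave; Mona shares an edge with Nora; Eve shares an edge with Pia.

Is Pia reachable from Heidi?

No

Heidi has no edges, so nothing is reachable from it.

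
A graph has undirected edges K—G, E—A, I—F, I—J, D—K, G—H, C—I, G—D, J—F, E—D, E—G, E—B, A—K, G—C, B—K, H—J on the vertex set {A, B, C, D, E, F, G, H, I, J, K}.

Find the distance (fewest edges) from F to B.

5

Distance 0: F.
Distance 1: I, J.
Distance 2: C, H.
Distance 3: G.
Distance 4: D, E, K.
Distance 5: A, B — contains B.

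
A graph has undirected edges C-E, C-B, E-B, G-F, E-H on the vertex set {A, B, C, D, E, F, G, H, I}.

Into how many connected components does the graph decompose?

From A: component {A}.
From B: component {B, C, E, H}.
From D: component {D}.
From F: component {F, G}.
From I: component {I}.
That's 5 components.

5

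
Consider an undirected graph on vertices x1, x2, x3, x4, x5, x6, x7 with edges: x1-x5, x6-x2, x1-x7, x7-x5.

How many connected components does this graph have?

From x1: component {x1, x5, x7}.
From x2: component {x2, x6}.
From x3: component {x3}.
From x4: component {x4}.
That's 4 components.

4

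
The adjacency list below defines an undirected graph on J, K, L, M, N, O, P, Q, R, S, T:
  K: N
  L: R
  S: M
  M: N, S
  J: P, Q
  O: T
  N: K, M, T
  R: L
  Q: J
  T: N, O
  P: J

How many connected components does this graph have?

From J: component {J, P, Q}.
From K: component {K, M, N, O, S, T}.
From L: component {L, R}.
That's 3 components.

3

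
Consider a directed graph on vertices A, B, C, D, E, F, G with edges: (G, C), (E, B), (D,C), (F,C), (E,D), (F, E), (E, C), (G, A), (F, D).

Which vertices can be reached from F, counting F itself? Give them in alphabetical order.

B, C, D, E, F

Start at F.
Its neighbours: C, D, E.
Then their neighbours: B.
Nothing further is reachable.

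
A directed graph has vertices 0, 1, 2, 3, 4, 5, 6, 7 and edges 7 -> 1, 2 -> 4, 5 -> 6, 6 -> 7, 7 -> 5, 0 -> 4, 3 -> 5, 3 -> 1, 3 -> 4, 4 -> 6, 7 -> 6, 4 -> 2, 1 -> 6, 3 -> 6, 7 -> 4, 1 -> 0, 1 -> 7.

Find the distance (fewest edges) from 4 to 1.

Distance 0: 4.
Distance 1: 2, 6.
Distance 2: 7.
Distance 3: 1, 5 — contains 1.

3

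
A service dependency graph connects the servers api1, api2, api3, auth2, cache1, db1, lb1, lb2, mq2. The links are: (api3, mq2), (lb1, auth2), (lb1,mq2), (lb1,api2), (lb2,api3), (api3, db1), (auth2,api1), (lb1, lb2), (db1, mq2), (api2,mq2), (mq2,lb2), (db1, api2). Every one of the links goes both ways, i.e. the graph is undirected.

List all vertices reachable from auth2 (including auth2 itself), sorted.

Start at auth2.
Its neighbours: api1, lb1.
Then their neighbours: api2, lb2, mq2.
Then next layer: api3, db1.
Nothing further is reachable.

api1, api2, api3, auth2, db1, lb1, lb2, mq2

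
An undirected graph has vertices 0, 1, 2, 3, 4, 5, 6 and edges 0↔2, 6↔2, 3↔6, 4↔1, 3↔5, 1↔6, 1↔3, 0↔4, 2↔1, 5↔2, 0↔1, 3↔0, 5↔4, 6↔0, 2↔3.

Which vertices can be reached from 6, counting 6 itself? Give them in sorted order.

0, 1, 2, 3, 4, 5, 6

Start at 6.
Its neighbours: 0, 1, 2, 3.
Then their neighbours: 4, 5.
Every vertex is now reached.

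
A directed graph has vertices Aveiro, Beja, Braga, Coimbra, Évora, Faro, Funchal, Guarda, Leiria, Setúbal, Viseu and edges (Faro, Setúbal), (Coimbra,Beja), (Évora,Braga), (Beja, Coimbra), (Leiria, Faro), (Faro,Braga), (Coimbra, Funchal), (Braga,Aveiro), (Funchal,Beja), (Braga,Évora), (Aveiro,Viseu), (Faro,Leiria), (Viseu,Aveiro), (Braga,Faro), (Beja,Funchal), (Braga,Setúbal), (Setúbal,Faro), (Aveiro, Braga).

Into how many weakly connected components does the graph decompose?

From Aveiro: component {Aveiro, Braga, Évora, Faro, Leiria, Setúbal, Viseu}.
From Beja: component {Beja, Coimbra, Funchal}.
From Guarda: component {Guarda}.
That's 3 components.

3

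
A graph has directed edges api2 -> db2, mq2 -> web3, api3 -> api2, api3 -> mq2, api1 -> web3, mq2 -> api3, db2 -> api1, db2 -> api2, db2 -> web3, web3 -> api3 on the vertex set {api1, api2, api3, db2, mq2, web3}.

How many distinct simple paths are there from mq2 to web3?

mq2→api3→api2→db2→api1→web3
mq2→api3→api2→db2→web3
mq2→web3

3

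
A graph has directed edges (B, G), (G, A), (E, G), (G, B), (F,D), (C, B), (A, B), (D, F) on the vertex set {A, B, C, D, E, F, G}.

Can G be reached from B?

Explore from B.
Distance 1: reach G.
Found G.

Yes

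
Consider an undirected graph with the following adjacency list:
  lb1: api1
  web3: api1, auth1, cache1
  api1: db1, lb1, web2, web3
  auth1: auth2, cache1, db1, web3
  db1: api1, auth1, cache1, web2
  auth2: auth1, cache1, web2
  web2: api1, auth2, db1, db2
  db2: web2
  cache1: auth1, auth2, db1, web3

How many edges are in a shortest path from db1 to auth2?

2

Distance 0: db1.
Distance 1: api1, auth1, cache1, web2.
Distance 2: auth2, db2, lb1, web3 — contains auth2.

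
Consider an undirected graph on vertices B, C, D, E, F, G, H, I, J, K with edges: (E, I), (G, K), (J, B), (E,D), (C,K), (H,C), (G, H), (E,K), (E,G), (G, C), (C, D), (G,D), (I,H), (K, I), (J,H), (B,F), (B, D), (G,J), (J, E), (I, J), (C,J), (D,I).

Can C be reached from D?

Yes

Explore from D.
Distance 1: reach B, C, E, G, I.
Found C.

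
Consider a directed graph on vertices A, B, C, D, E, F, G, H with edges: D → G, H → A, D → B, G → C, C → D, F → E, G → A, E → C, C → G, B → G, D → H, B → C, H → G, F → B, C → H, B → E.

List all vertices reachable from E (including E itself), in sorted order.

Start at E.
Its neighbours: C.
Then their neighbours: D, G, H.
Then next layer: A, B.
Nothing further is reachable.

A, B, C, D, E, G, H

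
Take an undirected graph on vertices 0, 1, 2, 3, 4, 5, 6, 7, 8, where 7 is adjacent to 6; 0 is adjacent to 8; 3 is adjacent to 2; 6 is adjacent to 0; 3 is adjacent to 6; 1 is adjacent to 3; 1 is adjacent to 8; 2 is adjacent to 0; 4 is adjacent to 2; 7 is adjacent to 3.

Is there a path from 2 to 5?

No

Explore from 2.
Distance 1: reach 0, 3, 4.
Distance 2: reach 1, 6, 7, 8.
The search is exhausted without reaching 5; it lies in a different component.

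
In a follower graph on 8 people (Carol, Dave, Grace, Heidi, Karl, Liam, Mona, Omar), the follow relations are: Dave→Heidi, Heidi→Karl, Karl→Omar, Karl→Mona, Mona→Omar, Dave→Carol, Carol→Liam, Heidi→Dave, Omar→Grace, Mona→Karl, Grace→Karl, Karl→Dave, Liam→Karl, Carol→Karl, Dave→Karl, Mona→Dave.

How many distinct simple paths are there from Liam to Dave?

Liam→Karl→Dave
Liam→Karl→Mona→Dave

2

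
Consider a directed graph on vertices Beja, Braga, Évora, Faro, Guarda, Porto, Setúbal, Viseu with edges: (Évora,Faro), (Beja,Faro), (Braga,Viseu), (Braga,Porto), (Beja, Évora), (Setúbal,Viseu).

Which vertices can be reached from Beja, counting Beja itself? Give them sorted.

Start at Beja.
Its neighbours: Évora, Faro.
Nothing further is reachable.

Beja, Évora, Faro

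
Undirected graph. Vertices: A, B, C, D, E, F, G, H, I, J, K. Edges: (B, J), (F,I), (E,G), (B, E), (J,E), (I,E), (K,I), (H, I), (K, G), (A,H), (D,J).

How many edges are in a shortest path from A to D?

5

Distance 0: A.
Distance 1: H.
Distance 2: I.
Distance 3: E, F, K.
Distance 4: B, G, J.
Distance 5: D — contains D.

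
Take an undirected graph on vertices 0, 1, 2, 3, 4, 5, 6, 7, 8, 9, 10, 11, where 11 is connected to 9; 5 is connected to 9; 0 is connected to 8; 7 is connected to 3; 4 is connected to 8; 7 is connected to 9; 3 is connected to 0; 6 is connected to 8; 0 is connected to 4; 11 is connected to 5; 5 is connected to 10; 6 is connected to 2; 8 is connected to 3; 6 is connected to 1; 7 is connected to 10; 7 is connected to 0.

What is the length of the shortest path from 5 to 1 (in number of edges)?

6

Distance 0: 5.
Distance 1: 9, 10, 11.
Distance 2: 7.
Distance 3: 0, 3.
Distance 4: 4, 8.
Distance 5: 6.
Distance 6: 1, 2 — contains 1.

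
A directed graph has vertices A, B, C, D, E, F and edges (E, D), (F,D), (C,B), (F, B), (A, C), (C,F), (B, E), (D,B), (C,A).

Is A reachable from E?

Explore from E.
Distance 1: reach D.
Distance 2: reach B.
The search from E is exhausted; no directed path reaches A.

No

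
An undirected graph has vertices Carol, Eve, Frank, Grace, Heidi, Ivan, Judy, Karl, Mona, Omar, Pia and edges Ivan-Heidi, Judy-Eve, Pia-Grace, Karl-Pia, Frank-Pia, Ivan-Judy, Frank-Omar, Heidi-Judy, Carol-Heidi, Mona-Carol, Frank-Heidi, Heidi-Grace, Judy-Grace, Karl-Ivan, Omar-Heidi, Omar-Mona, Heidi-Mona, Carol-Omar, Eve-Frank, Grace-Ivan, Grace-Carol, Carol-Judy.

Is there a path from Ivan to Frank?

Explore from Ivan.
Distance 1: reach Grace, Heidi, Judy, Karl.
Distance 2: reach Carol, Eve, Frank, Mona, Omar, Pia.
Found Frank.

Yes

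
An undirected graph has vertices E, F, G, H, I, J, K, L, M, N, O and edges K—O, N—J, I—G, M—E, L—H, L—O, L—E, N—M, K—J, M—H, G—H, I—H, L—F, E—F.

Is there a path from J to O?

Explore from J.
Distance 1: reach K, N.
Distance 2: reach M, O.
Found O.

Yes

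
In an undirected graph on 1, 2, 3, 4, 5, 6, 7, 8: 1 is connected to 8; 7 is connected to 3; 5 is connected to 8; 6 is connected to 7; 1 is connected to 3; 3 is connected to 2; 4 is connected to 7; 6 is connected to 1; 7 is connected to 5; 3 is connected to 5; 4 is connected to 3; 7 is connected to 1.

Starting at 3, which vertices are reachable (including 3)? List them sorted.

Start at 3.
Its neighbours: 1, 2, 4, 5, 7.
Then their neighbours: 6, 8.
Every vertex is now reached.

1, 2, 3, 4, 5, 6, 7, 8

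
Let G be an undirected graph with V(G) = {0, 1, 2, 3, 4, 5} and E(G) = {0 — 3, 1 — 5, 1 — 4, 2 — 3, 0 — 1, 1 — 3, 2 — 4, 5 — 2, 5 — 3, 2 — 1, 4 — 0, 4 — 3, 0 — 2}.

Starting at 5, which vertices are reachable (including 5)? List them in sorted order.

Start at 5.
Its neighbours: 1, 2, 3.
Then their neighbours: 0, 4.
Every vertex is now reached.

0, 1, 2, 3, 4, 5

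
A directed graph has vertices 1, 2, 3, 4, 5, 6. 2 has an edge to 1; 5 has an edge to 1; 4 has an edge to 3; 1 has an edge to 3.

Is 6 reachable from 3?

3 has no outgoing edges, so nothing is reachable from it.

No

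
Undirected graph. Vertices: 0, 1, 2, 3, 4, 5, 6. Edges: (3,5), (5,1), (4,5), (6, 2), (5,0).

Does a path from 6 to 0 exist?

Explore from 6.
Distance 1: reach 2.
The search is exhausted without reaching 0; it lies in a different component.

No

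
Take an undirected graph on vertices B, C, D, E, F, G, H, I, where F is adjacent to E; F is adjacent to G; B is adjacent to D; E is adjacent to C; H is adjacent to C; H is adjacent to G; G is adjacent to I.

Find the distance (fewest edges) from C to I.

3

Distance 0: C.
Distance 1: E, H.
Distance 2: F, G.
Distance 3: I — contains I.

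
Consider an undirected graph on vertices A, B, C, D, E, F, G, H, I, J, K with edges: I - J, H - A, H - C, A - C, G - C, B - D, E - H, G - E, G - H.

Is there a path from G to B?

No

Explore from G.
Distance 1: reach C, E, H.
Distance 2: reach A.
The search is exhausted without reaching B; it lies in a different component.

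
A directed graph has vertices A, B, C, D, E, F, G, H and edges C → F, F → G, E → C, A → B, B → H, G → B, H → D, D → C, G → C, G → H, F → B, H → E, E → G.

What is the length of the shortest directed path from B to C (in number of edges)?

Distance 0: B.
Distance 1: H.
Distance 2: D, E.
Distance 3: C, G — contains C.

3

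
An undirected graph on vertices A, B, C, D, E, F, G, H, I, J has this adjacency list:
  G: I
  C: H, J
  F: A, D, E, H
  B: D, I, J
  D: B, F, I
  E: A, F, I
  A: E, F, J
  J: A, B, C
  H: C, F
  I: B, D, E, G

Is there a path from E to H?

Yes

Explore from E.
Distance 1: reach A, F, I.
Distance 2: reach B, D, G, H, J.
Found H.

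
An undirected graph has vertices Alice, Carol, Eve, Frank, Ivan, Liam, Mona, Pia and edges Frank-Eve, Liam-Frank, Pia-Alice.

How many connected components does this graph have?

From Alice: component {Alice, Pia}.
From Carol: component {Carol}.
From Eve: component {Eve, Frank, Liam}.
From Ivan: component {Ivan}.
From Mona: component {Mona}.
That's 5 components.

5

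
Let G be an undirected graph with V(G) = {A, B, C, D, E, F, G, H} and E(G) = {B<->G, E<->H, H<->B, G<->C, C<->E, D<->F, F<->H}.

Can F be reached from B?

Explore from B.
Distance 1: reach G, H.
Distance 2: reach C, E, F.
Found F.

Yes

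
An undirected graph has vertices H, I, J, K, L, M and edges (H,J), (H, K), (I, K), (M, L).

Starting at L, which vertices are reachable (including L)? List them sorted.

Start at L.
Its neighbours: M.
Nothing further is reachable.

L, M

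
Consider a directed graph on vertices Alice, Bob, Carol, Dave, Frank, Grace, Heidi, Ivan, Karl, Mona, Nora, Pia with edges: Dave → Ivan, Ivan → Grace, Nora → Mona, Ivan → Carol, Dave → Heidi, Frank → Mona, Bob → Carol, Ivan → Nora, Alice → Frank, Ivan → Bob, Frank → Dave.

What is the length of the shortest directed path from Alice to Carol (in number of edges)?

4

Distance 0: Alice.
Distance 1: Frank.
Distance 2: Dave, Mona.
Distance 3: Heidi, Ivan.
Distance 4: Bob, Carol, Grace, Nora — contains Carol.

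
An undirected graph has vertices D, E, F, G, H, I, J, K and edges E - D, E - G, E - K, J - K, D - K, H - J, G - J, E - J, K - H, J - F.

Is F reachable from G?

Explore from G.
Distance 1: reach E, J.
Distance 2: reach D, F, H, K.
Found F.

Yes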